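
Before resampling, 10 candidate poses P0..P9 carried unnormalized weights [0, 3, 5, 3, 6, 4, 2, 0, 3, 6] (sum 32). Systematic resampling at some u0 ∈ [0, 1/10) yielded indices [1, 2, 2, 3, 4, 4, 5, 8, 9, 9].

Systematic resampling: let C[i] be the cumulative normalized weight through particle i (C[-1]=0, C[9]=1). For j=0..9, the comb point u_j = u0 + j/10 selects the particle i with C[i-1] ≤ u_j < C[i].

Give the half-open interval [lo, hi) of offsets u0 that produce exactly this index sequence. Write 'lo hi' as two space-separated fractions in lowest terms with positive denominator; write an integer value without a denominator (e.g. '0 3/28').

C = [0, 3/32, 1/4, 11/32, 17/32, 21/32, 23/32, 23/32, 13/16, 1]
j=0 picked index 1: u0 ∈ [0, 3/32)
j=1 picked index 2: u0 ∈ [-1/160, 3/20)
j=2 picked index 2: u0 ∈ [-17/160, 1/20)
j=3 picked index 3: u0 ∈ [-1/20, 7/160)
j=4 picked index 4: u0 ∈ [-9/160, 21/160)
j=5 picked index 4: u0 ∈ [-5/32, 1/32)
j=6 picked index 5: u0 ∈ [-11/160, 9/160)
j=7 picked index 8: u0 ∈ [3/160, 9/80)
j=8 picked index 9: u0 ∈ [1/80, 1/5)
j=9 picked index 9: u0 ∈ [-7/80, 1/10)
intersection: [3/160, 1/32)

3/160 1/32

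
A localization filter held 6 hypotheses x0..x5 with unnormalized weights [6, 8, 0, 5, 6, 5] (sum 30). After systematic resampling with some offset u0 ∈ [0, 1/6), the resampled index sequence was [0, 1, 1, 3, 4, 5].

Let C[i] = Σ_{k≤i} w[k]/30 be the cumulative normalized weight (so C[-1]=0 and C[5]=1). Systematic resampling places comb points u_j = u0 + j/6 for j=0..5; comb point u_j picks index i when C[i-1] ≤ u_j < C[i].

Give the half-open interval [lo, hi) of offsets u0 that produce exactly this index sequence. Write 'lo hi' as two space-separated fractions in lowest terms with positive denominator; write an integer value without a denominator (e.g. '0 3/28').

1/30 2/15

C = [1/5, 7/15, 7/15, 19/30, 5/6, 1]
j=0 picked index 0: u0 ∈ [0, 1/5)
j=1 picked index 1: u0 ∈ [1/30, 3/10)
j=2 picked index 1: u0 ∈ [-2/15, 2/15)
j=3 picked index 3: u0 ∈ [-1/30, 2/15)
j=4 picked index 4: u0 ∈ [-1/30, 1/6)
j=5 picked index 5: u0 ∈ [0, 1/6)
intersection: [1/30, 2/15)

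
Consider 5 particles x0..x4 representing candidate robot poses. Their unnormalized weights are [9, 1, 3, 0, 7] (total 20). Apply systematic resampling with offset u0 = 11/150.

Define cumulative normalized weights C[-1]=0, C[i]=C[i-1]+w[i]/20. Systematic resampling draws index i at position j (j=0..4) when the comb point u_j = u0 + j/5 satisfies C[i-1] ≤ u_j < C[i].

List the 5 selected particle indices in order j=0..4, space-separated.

0 0 1 4 4

C = [9/20, 1/2, 13/20, 13/20, 1]
j=0: u_0=11/150 ∈ [0, 9/20) → index 0
j=1: u_1=41/150 ∈ [0, 9/20) → index 0
j=2: u_2=71/150 ∈ [9/20, 1/2) → index 1
j=3: u_3=101/150 ∈ [13/20, 1) → index 4
j=4: u_4=131/150 ∈ [13/20, 1) → index 4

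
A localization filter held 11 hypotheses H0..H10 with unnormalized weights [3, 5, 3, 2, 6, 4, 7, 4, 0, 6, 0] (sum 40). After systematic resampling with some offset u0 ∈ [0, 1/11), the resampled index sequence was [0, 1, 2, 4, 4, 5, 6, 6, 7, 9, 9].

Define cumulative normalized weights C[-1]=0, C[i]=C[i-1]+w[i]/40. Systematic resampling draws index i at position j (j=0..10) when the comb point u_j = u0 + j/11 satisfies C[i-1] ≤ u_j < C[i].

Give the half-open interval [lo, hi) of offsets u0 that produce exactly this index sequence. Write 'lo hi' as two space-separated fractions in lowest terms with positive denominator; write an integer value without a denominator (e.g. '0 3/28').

C = [3/40, 1/5, 11/40, 13/40, 19/40, 23/40, 3/4, 17/20, 17/20, 1, 1]
j=0 picked index 0: u0 ∈ [0, 3/40)
j=1 picked index 1: u0 ∈ [-7/440, 6/55)
j=2 picked index 2: u0 ∈ [1/55, 41/440)
j=3 picked index 4: u0 ∈ [23/440, 89/440)
j=4 picked index 4: u0 ∈ [-17/440, 49/440)
j=5 picked index 5: u0 ∈ [9/440, 53/440)
j=6 picked index 6: u0 ∈ [13/440, 9/44)
j=7 picked index 6: u0 ∈ [-27/440, 5/44)
j=8 picked index 7: u0 ∈ [1/44, 27/220)
j=9 picked index 9: u0 ∈ [7/220, 2/11)
j=10 picked index 9: u0 ∈ [-13/220, 1/11)
intersection: [23/440, 3/40)

23/440 3/40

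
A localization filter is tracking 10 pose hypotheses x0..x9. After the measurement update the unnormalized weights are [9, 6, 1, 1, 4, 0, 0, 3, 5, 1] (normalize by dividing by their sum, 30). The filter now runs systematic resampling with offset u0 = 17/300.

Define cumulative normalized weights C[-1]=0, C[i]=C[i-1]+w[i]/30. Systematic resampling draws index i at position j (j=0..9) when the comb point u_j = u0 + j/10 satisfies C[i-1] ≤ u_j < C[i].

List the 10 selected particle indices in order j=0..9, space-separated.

C = [3/10, 1/2, 8/15, 17/30, 7/10, 7/10, 7/10, 4/5, 29/30, 1]
j=0: u_0=17/300 ∈ [0, 3/10) → index 0
j=1: u_1=47/300 ∈ [0, 3/10) → index 0
j=2: u_2=77/300 ∈ [0, 3/10) → index 0
j=3: u_3=107/300 ∈ [3/10, 1/2) → index 1
j=4: u_4=137/300 ∈ [3/10, 1/2) → index 1
j=5: u_5=167/300 ∈ [8/15, 17/30) → index 3
j=6: u_6=197/300 ∈ [17/30, 7/10) → index 4
j=7: u_7=227/300 ∈ [7/10, 4/5) → index 7
j=8: u_8=257/300 ∈ [4/5, 29/30) → index 8
j=9: u_9=287/300 ∈ [4/5, 29/30) → index 8

0 0 0 1 1 3 4 7 8 8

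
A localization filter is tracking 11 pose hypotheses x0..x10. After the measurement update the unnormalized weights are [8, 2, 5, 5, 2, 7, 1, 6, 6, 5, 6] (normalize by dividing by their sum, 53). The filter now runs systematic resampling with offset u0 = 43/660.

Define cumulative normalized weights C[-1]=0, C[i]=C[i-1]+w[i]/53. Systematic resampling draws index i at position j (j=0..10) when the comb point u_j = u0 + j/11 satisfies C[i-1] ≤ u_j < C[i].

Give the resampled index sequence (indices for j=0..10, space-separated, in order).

0 1 2 3 5 5 7 8 8 9 10

C = [8/53, 10/53, 15/53, 20/53, 22/53, 29/53, 30/53, 36/53, 42/53, 47/53, 1]
j=0: u_0=43/660 ∈ [0, 8/53) → index 0
j=1: u_1=103/660 ∈ [8/53, 10/53) → index 1
j=2: u_2=163/660 ∈ [10/53, 15/53) → index 2
j=3: u_3=223/660 ∈ [15/53, 20/53) → index 3
j=4: u_4=283/660 ∈ [22/53, 29/53) → index 5
j=5: u_5=343/660 ∈ [22/53, 29/53) → index 5
j=6: u_6=403/660 ∈ [30/53, 36/53) → index 7
j=7: u_7=463/660 ∈ [36/53, 42/53) → index 8
j=8: u_8=523/660 ∈ [36/53, 42/53) → index 8
j=9: u_9=53/60 ∈ [42/53, 47/53) → index 9
j=10: u_10=643/660 ∈ [47/53, 1) → index 10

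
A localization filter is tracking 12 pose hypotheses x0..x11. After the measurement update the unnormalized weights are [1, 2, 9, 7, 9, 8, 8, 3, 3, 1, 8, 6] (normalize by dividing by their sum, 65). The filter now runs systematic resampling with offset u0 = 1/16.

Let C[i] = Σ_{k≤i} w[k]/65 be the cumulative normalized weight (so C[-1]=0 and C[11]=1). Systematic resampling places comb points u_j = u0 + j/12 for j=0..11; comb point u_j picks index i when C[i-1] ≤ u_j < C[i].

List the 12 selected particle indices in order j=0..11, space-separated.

C = [1/65, 3/65, 12/65, 19/65, 28/65, 36/65, 44/65, 47/65, 10/13, 51/65, 59/65, 1]
j=0: u_0=1/16 ∈ [3/65, 12/65) → index 2
j=1: u_1=7/48 ∈ [3/65, 12/65) → index 2
j=2: u_2=11/48 ∈ [12/65, 19/65) → index 3
j=3: u_3=5/16 ∈ [19/65, 28/65) → index 4
j=4: u_4=19/48 ∈ [19/65, 28/65) → index 4
j=5: u_5=23/48 ∈ [28/65, 36/65) → index 5
j=6: u_6=9/16 ∈ [36/65, 44/65) → index 6
j=7: u_7=31/48 ∈ [36/65, 44/65) → index 6
j=8: u_8=35/48 ∈ [47/65, 10/13) → index 8
j=9: u_9=13/16 ∈ [51/65, 59/65) → index 10
j=10: u_10=43/48 ∈ [51/65, 59/65) → index 10
j=11: u_11=47/48 ∈ [59/65, 1) → index 11

2 2 3 4 4 5 6 6 8 10 10 11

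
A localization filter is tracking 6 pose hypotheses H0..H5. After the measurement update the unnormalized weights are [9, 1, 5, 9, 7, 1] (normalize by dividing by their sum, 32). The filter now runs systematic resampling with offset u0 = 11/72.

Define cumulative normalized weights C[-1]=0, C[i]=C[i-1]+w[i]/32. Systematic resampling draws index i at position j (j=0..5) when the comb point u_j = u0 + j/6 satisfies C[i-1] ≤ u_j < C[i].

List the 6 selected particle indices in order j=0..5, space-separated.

0 2 3 3 4 5

C = [9/32, 5/16, 15/32, 3/4, 31/32, 1]
j=0: u_0=11/72 ∈ [0, 9/32) → index 0
j=1: u_1=23/72 ∈ [5/16, 15/32) → index 2
j=2: u_2=35/72 ∈ [15/32, 3/4) → index 3
j=3: u_3=47/72 ∈ [15/32, 3/4) → index 3
j=4: u_4=59/72 ∈ [3/4, 31/32) → index 4
j=5: u_5=71/72 ∈ [31/32, 1) → index 5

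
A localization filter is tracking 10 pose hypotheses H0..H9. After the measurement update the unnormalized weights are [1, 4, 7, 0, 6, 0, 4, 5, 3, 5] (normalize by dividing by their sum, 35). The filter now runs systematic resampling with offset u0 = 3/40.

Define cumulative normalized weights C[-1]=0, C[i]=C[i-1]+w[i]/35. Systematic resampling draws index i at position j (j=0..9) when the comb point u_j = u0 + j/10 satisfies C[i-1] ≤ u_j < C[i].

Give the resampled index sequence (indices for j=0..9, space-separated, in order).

1 2 2 4 4 6 7 8 9 9

C = [1/35, 1/7, 12/35, 12/35, 18/35, 18/35, 22/35, 27/35, 6/7, 1]
j=0: u_0=3/40 ∈ [1/35, 1/7) → index 1
j=1: u_1=7/40 ∈ [1/7, 12/35) → index 2
j=2: u_2=11/40 ∈ [1/7, 12/35) → index 2
j=3: u_3=3/8 ∈ [12/35, 18/35) → index 4
j=4: u_4=19/40 ∈ [12/35, 18/35) → index 4
j=5: u_5=23/40 ∈ [18/35, 22/35) → index 6
j=6: u_6=27/40 ∈ [22/35, 27/35) → index 7
j=7: u_7=31/40 ∈ [27/35, 6/7) → index 8
j=8: u_8=7/8 ∈ [6/7, 1) → index 9
j=9: u_9=39/40 ∈ [6/7, 1) → index 9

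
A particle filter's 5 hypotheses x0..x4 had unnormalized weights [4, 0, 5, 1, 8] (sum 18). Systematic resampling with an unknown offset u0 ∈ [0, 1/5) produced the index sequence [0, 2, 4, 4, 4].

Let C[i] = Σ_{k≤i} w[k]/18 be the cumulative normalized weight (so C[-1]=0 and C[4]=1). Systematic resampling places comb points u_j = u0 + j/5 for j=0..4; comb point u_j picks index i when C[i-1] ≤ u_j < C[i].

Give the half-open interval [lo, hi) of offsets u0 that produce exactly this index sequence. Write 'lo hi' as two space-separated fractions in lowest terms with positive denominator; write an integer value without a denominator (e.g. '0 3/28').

C = [2/9, 2/9, 1/2, 5/9, 1]
j=0 picked index 0: u0 ∈ [0, 2/9)
j=1 picked index 2: u0 ∈ [1/45, 3/10)
j=2 picked index 4: u0 ∈ [7/45, 3/5)
j=3 picked index 4: u0 ∈ [-2/45, 2/5)
j=4 picked index 4: u0 ∈ [-11/45, 1/5)
intersection: [7/45, 1/5)

7/45 1/5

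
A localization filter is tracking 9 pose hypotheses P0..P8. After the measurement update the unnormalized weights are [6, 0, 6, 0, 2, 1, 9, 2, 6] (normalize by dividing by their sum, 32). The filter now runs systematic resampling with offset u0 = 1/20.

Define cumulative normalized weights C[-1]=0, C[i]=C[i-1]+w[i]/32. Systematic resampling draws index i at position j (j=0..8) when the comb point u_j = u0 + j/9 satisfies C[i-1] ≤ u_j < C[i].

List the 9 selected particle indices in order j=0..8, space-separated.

C = [3/16, 3/16, 3/8, 3/8, 7/16, 15/32, 3/4, 13/16, 1]
j=0: u_0=1/20 ∈ [0, 3/16) → index 0
j=1: u_1=29/180 ∈ [0, 3/16) → index 0
j=2: u_2=49/180 ∈ [3/16, 3/8) → index 2
j=3: u_3=23/60 ∈ [3/8, 7/16) → index 4
j=4: u_4=89/180 ∈ [15/32, 3/4) → index 6
j=5: u_5=109/180 ∈ [15/32, 3/4) → index 6
j=6: u_6=43/60 ∈ [15/32, 3/4) → index 6
j=7: u_7=149/180 ∈ [13/16, 1) → index 8
j=8: u_8=169/180 ∈ [13/16, 1) → index 8

0 0 2 4 6 6 6 8 8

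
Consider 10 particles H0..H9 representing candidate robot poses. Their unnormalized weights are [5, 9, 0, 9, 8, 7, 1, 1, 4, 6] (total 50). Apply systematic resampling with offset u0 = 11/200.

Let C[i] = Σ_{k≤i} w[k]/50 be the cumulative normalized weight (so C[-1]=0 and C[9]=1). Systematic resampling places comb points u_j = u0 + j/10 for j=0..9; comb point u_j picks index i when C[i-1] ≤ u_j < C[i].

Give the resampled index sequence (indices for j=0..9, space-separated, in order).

0 1 1 3 3 4 5 5 8 9

C = [1/10, 7/25, 7/25, 23/50, 31/50, 19/25, 39/50, 4/5, 22/25, 1]
j=0: u_0=11/200 ∈ [0, 1/10) → index 0
j=1: u_1=31/200 ∈ [1/10, 7/25) → index 1
j=2: u_2=51/200 ∈ [1/10, 7/25) → index 1
j=3: u_3=71/200 ∈ [7/25, 23/50) → index 3
j=4: u_4=91/200 ∈ [7/25, 23/50) → index 3
j=5: u_5=111/200 ∈ [23/50, 31/50) → index 4
j=6: u_6=131/200 ∈ [31/50, 19/25) → index 5
j=7: u_7=151/200 ∈ [31/50, 19/25) → index 5
j=8: u_8=171/200 ∈ [4/5, 22/25) → index 8
j=9: u_9=191/200 ∈ [22/25, 1) → index 9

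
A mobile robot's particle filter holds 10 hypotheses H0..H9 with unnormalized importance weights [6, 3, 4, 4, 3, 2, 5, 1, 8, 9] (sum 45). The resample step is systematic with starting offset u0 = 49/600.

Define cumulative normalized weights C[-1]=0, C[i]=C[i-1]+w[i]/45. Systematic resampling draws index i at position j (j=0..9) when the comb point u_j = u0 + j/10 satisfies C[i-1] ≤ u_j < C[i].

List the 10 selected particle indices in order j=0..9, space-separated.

C = [2/15, 1/5, 13/45, 17/45, 4/9, 22/45, 3/5, 28/45, 4/5, 1]
j=0: u_0=49/600 ∈ [0, 2/15) → index 0
j=1: u_1=109/600 ∈ [2/15, 1/5) → index 1
j=2: u_2=169/600 ∈ [1/5, 13/45) → index 2
j=3: u_3=229/600 ∈ [17/45, 4/9) → index 4
j=4: u_4=289/600 ∈ [4/9, 22/45) → index 5
j=5: u_5=349/600 ∈ [22/45, 3/5) → index 6
j=6: u_6=409/600 ∈ [28/45, 4/5) → index 8
j=7: u_7=469/600 ∈ [28/45, 4/5) → index 8
j=8: u_8=529/600 ∈ [4/5, 1) → index 9
j=9: u_9=589/600 ∈ [4/5, 1) → index 9

0 1 2 4 5 6 8 8 9 9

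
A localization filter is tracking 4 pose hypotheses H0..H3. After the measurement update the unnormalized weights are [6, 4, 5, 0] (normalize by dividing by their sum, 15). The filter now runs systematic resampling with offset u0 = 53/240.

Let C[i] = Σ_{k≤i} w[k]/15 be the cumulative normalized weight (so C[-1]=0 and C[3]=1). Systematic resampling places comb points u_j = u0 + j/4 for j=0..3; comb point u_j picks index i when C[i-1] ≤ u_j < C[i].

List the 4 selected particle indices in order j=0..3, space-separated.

0 1 2 2

C = [2/5, 2/3, 1, 1]
j=0: u_0=53/240 ∈ [0, 2/5) → index 0
j=1: u_1=113/240 ∈ [2/5, 2/3) → index 1
j=2: u_2=173/240 ∈ [2/3, 1) → index 2
j=3: u_3=233/240 ∈ [2/3, 1) → index 2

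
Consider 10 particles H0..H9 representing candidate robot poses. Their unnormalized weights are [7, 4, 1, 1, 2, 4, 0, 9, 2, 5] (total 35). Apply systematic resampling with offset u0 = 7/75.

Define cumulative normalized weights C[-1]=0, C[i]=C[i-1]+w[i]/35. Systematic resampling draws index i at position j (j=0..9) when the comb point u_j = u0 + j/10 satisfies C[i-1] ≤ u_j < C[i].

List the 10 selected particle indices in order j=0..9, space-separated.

C = [1/5, 11/35, 12/35, 13/35, 3/7, 19/35, 19/35, 4/5, 6/7, 1]
j=0: u_0=7/75 ∈ [0, 1/5) → index 0
j=1: u_1=29/150 ∈ [0, 1/5) → index 0
j=2: u_2=22/75 ∈ [1/5, 11/35) → index 1
j=3: u_3=59/150 ∈ [13/35, 3/7) → index 4
j=4: u_4=37/75 ∈ [3/7, 19/35) → index 5
j=5: u_5=89/150 ∈ [19/35, 4/5) → index 7
j=6: u_6=52/75 ∈ [19/35, 4/5) → index 7
j=7: u_7=119/150 ∈ [19/35, 4/5) → index 7
j=8: u_8=67/75 ∈ [6/7, 1) → index 9
j=9: u_9=149/150 ∈ [6/7, 1) → index 9

0 0 1 4 5 7 7 7 9 9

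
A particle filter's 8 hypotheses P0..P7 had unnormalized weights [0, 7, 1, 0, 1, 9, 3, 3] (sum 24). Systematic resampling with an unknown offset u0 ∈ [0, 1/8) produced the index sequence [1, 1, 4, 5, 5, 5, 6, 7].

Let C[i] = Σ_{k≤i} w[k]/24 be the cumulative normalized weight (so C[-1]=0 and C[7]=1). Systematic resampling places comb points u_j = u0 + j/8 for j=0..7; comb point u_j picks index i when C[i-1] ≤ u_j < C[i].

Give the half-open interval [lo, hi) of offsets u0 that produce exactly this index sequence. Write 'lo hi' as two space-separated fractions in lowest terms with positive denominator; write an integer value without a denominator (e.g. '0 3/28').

C = [0, 7/24, 1/3, 1/3, 3/8, 3/4, 7/8, 1]
j=0 picked index 1: u0 ∈ [0, 7/24)
j=1 picked index 1: u0 ∈ [-1/8, 1/6)
j=2 picked index 4: u0 ∈ [1/12, 1/8)
j=3 picked index 5: u0 ∈ [0, 3/8)
j=4 picked index 5: u0 ∈ [-1/8, 1/4)
j=5 picked index 5: u0 ∈ [-1/4, 1/8)
j=6 picked index 6: u0 ∈ [0, 1/8)
j=7 picked index 7: u0 ∈ [0, 1/8)
intersection: [1/12, 1/8)

1/12 1/8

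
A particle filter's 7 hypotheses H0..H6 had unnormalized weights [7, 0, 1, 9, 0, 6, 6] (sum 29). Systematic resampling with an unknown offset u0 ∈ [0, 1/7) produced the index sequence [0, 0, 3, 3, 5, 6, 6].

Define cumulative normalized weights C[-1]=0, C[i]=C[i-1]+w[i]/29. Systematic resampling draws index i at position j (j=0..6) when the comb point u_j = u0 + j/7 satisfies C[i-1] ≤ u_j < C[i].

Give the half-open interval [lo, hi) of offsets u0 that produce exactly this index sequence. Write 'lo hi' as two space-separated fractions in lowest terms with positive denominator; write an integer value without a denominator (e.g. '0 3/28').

C = [7/29, 7/29, 8/29, 17/29, 17/29, 23/29, 1]
j=0 picked index 0: u0 ∈ [0, 7/29)
j=1 picked index 0: u0 ∈ [-1/7, 20/203)
j=2 picked index 3: u0 ∈ [-2/203, 61/203)
j=3 picked index 3: u0 ∈ [-31/203, 32/203)
j=4 picked index 5: u0 ∈ [3/203, 45/203)
j=5 picked index 6: u0 ∈ [16/203, 2/7)
j=6 picked index 6: u0 ∈ [-13/203, 1/7)
intersection: [16/203, 20/203)

16/203 20/203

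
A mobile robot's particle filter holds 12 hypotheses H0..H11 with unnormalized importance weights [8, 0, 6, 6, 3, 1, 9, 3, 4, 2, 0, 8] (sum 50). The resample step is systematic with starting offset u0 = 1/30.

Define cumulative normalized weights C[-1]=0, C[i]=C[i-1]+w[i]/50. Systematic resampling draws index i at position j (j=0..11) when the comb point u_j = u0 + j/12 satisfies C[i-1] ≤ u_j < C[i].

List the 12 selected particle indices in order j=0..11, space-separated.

0 0 2 3 3 4 6 6 7 8 11 11

C = [4/25, 4/25, 7/25, 2/5, 23/50, 12/25, 33/50, 18/25, 4/5, 21/25, 21/25, 1]
j=0: u_0=1/30 ∈ [0, 4/25) → index 0
j=1: u_1=7/60 ∈ [0, 4/25) → index 0
j=2: u_2=1/5 ∈ [4/25, 7/25) → index 2
j=3: u_3=17/60 ∈ [7/25, 2/5) → index 3
j=4: u_4=11/30 ∈ [7/25, 2/5) → index 3
j=5: u_5=9/20 ∈ [2/5, 23/50) → index 4
j=6: u_6=8/15 ∈ [12/25, 33/50) → index 6
j=7: u_7=37/60 ∈ [12/25, 33/50) → index 6
j=8: u_8=7/10 ∈ [33/50, 18/25) → index 7
j=9: u_9=47/60 ∈ [18/25, 4/5) → index 8
j=10: u_10=13/15 ∈ [21/25, 1) → index 11
j=11: u_11=19/20 ∈ [21/25, 1) → index 11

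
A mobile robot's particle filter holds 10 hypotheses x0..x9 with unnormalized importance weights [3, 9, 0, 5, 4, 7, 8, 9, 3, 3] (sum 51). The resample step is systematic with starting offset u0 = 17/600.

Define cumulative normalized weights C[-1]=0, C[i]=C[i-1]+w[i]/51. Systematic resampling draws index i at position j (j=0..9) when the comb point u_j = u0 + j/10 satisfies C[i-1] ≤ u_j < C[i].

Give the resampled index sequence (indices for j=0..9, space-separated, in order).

C = [1/17, 4/17, 4/17, 1/3, 7/17, 28/51, 12/17, 15/17, 16/17, 1]
j=0: u_0=17/600 ∈ [0, 1/17) → index 0
j=1: u_1=77/600 ∈ [1/17, 4/17) → index 1
j=2: u_2=137/600 ∈ [1/17, 4/17) → index 1
j=3: u_3=197/600 ∈ [4/17, 1/3) → index 3
j=4: u_4=257/600 ∈ [7/17, 28/51) → index 5
j=5: u_5=317/600 ∈ [7/17, 28/51) → index 5
j=6: u_6=377/600 ∈ [28/51, 12/17) → index 6
j=7: u_7=437/600 ∈ [12/17, 15/17) → index 7
j=8: u_8=497/600 ∈ [12/17, 15/17) → index 7
j=9: u_9=557/600 ∈ [15/17, 16/17) → index 8

0 1 1 3 5 5 6 7 7 8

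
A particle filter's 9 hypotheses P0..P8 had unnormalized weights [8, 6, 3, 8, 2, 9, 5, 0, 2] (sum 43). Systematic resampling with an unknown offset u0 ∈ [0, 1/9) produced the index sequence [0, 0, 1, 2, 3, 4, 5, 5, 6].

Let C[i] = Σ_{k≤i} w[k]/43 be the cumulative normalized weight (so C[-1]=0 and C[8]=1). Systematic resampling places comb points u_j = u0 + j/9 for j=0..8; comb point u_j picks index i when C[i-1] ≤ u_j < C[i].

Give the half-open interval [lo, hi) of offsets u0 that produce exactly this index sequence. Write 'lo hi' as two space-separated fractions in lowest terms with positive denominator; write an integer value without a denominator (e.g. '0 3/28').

C = [8/43, 14/43, 17/43, 25/43, 27/43, 36/43, 41/43, 41/43, 1]
j=0 picked index 0: u0 ∈ [0, 8/43)
j=1 picked index 0: u0 ∈ [-1/9, 29/387)
j=2 picked index 1: u0 ∈ [-14/387, 40/387)
j=3 picked index 2: u0 ∈ [-1/129, 8/129)
j=4 picked index 3: u0 ∈ [-19/387, 53/387)
j=5 picked index 4: u0 ∈ [10/387, 28/387)
j=6 picked index 5: u0 ∈ [-5/129, 22/129)
j=7 picked index 5: u0 ∈ [-58/387, 23/387)
j=8 picked index 6: u0 ∈ [-20/387, 25/387)
intersection: [10/387, 23/387)

10/387 23/387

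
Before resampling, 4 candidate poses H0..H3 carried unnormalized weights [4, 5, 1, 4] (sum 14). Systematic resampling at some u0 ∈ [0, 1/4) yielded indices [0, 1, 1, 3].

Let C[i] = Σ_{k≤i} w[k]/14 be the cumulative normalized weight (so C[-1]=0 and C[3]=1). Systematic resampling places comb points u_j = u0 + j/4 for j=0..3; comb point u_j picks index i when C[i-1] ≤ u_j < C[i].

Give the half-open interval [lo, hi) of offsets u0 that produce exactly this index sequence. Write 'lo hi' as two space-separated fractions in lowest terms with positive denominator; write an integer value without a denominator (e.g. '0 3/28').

C = [2/7, 9/14, 5/7, 1]
j=0 picked index 0: u0 ∈ [0, 2/7)
j=1 picked index 1: u0 ∈ [1/28, 11/28)
j=2 picked index 1: u0 ∈ [-3/14, 1/7)
j=3 picked index 3: u0 ∈ [-1/28, 1/4)
intersection: [1/28, 1/7)

1/28 1/7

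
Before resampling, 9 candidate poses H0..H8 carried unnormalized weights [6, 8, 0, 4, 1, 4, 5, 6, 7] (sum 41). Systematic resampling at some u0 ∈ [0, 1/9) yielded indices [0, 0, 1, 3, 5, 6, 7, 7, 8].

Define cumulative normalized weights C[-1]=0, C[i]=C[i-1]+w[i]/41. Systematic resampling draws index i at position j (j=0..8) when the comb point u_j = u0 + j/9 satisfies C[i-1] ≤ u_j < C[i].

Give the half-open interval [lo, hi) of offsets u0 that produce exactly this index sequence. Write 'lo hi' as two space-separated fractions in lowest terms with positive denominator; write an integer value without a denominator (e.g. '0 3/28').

C = [6/41, 14/41, 14/41, 18/41, 19/41, 23/41, 28/41, 34/41, 1]
j=0 picked index 0: u0 ∈ [0, 6/41)
j=1 picked index 0: u0 ∈ [-1/9, 13/369)
j=2 picked index 1: u0 ∈ [-28/369, 44/369)
j=3 picked index 3: u0 ∈ [1/123, 13/123)
j=4 picked index 5: u0 ∈ [7/369, 43/369)
j=5 picked index 6: u0 ∈ [2/369, 47/369)
j=6 picked index 7: u0 ∈ [2/123, 20/123)
j=7 picked index 7: u0 ∈ [-35/369, 19/369)
j=8 picked index 8: u0 ∈ [-22/369, 1/9)
intersection: [7/369, 13/369)

7/369 13/369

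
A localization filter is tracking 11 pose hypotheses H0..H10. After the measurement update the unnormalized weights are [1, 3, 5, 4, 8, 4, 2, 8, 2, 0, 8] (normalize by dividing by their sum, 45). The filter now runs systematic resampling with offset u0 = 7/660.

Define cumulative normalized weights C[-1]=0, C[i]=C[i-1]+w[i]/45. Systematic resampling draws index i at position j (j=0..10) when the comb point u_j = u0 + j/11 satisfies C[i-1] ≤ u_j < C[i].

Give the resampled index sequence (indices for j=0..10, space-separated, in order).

0 2 2 3 4 4 6 7 7 10 10

C = [1/45, 4/45, 1/5, 13/45, 7/15, 5/9, 3/5, 7/9, 37/45, 37/45, 1]
j=0: u_0=7/660 ∈ [0, 1/45) → index 0
j=1: u_1=67/660 ∈ [4/45, 1/5) → index 2
j=2: u_2=127/660 ∈ [4/45, 1/5) → index 2
j=3: u_3=17/60 ∈ [1/5, 13/45) → index 3
j=4: u_4=247/660 ∈ [13/45, 7/15) → index 4
j=5: u_5=307/660 ∈ [13/45, 7/15) → index 4
j=6: u_6=367/660 ∈ [5/9, 3/5) → index 6
j=7: u_7=427/660 ∈ [3/5, 7/9) → index 7
j=8: u_8=487/660 ∈ [3/5, 7/9) → index 7
j=9: u_9=547/660 ∈ [37/45, 1) → index 10
j=10: u_10=607/660 ∈ [37/45, 1) → index 10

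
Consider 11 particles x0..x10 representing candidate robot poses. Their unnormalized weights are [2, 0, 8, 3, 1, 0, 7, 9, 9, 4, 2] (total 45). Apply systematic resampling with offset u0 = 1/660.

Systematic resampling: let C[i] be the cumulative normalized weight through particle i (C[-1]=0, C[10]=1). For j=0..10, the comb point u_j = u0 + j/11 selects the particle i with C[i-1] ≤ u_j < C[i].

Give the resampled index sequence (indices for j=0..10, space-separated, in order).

C = [2/45, 2/45, 2/9, 13/45, 14/45, 14/45, 7/15, 2/3, 13/15, 43/45, 1]
j=0: u_0=1/660 ∈ [0, 2/45) → index 0
j=1: u_1=61/660 ∈ [2/45, 2/9) → index 2
j=2: u_2=11/60 ∈ [2/45, 2/9) → index 2
j=3: u_3=181/660 ∈ [2/9, 13/45) → index 3
j=4: u_4=241/660 ∈ [14/45, 7/15) → index 6
j=5: u_5=301/660 ∈ [14/45, 7/15) → index 6
j=6: u_6=361/660 ∈ [7/15, 2/3) → index 7
j=7: u_7=421/660 ∈ [7/15, 2/3) → index 7
j=8: u_8=481/660 ∈ [2/3, 13/15) → index 8
j=9: u_9=541/660 ∈ [2/3, 13/15) → index 8
j=10: u_10=601/660 ∈ [13/15, 43/45) → index 9

0 2 2 3 6 6 7 7 8 8 9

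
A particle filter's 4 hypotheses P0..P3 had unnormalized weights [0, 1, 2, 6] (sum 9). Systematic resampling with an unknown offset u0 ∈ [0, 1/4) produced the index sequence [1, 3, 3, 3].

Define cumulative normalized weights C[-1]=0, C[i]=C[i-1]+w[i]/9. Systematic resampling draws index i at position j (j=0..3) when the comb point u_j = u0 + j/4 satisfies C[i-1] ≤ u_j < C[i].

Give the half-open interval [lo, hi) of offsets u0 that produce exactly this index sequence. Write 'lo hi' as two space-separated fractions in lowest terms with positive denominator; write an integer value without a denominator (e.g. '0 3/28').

C = [0, 1/9, 1/3, 1]
j=0 picked index 1: u0 ∈ [0, 1/9)
j=1 picked index 3: u0 ∈ [1/12, 3/4)
j=2 picked index 3: u0 ∈ [-1/6, 1/2)
j=3 picked index 3: u0 ∈ [-5/12, 1/4)
intersection: [1/12, 1/9)

1/12 1/9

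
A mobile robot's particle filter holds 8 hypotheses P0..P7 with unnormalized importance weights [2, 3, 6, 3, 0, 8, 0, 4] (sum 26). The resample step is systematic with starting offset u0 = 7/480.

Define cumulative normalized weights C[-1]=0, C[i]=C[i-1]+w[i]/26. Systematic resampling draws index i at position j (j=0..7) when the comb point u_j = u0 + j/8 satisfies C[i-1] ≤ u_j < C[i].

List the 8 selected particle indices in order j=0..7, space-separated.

0 1 2 2 3 5 5 7

C = [1/13, 5/26, 11/26, 7/13, 7/13, 11/13, 11/13, 1]
j=0: u_0=7/480 ∈ [0, 1/13) → index 0
j=1: u_1=67/480 ∈ [1/13, 5/26) → index 1
j=2: u_2=127/480 ∈ [5/26, 11/26) → index 2
j=3: u_3=187/480 ∈ [5/26, 11/26) → index 2
j=4: u_4=247/480 ∈ [11/26, 7/13) → index 3
j=5: u_5=307/480 ∈ [7/13, 11/13) → index 5
j=6: u_6=367/480 ∈ [7/13, 11/13) → index 5
j=7: u_7=427/480 ∈ [11/13, 1) → index 7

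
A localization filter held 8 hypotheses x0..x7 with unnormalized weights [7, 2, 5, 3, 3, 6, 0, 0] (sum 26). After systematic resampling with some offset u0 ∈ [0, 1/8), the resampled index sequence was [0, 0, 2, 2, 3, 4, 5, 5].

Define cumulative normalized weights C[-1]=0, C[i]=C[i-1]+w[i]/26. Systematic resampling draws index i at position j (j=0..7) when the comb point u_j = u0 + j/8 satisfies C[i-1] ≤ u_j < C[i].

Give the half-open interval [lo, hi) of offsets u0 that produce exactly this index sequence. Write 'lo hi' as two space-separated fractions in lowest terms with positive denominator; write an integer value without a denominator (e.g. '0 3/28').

C = [7/26, 9/26, 7/13, 17/26, 10/13, 1, 1, 1]
j=0 picked index 0: u0 ∈ [0, 7/26)
j=1 picked index 0: u0 ∈ [-1/8, 15/104)
j=2 picked index 2: u0 ∈ [5/52, 15/52)
j=3 picked index 2: u0 ∈ [-3/104, 17/104)
j=4 picked index 3: u0 ∈ [1/26, 2/13)
j=5 picked index 4: u0 ∈ [3/104, 15/104)
j=6 picked index 5: u0 ∈ [1/52, 1/4)
j=7 picked index 5: u0 ∈ [-11/104, 1/8)
intersection: [5/52, 1/8)

5/52 1/8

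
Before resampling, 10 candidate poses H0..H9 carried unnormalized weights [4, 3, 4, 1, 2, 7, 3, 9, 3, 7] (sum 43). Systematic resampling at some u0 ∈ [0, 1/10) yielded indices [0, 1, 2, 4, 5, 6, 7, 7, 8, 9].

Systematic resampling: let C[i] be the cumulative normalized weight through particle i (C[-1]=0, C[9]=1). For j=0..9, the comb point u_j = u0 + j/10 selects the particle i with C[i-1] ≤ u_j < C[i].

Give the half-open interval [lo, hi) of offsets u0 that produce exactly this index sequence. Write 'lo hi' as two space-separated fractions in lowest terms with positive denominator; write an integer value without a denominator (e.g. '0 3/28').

0 11/430

C = [4/43, 7/43, 11/43, 12/43, 14/43, 21/43, 24/43, 33/43, 36/43, 1]
j=0 picked index 0: u0 ∈ [0, 4/43)
j=1 picked index 1: u0 ∈ [-3/430, 27/430)
j=2 picked index 2: u0 ∈ [-8/215, 12/215)
j=3 picked index 4: u0 ∈ [-9/430, 11/430)
j=4 picked index 5: u0 ∈ [-16/215, 19/215)
j=5 picked index 6: u0 ∈ [-1/86, 5/86)
j=6 picked index 7: u0 ∈ [-9/215, 36/215)
j=7 picked index 7: u0 ∈ [-61/430, 29/430)
j=8 picked index 8: u0 ∈ [-7/215, 8/215)
j=9 picked index 9: u0 ∈ [-27/430, 1/10)
intersection: [0, 11/430)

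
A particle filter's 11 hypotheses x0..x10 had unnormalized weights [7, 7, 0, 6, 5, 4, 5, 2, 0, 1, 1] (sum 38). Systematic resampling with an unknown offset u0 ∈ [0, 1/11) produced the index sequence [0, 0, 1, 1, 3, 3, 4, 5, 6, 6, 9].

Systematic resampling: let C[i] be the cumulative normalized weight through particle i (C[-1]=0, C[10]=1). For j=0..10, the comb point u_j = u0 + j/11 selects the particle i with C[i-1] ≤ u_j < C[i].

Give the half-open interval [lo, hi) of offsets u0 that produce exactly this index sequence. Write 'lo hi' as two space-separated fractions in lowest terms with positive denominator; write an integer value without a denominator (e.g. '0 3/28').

C = [7/38, 7/19, 7/19, 10/19, 25/38, 29/38, 17/19, 18/19, 18/19, 37/38, 1]
j=0 picked index 0: u0 ∈ [0, 7/38)
j=1 picked index 0: u0 ∈ [-1/11, 39/418)
j=2 picked index 1: u0 ∈ [1/418, 39/209)
j=3 picked index 1: u0 ∈ [-37/418, 20/209)
j=4 picked index 3: u0 ∈ [1/209, 34/209)
j=5 picked index 3: u0 ∈ [-18/209, 15/209)
j=6 picked index 4: u0 ∈ [-4/209, 47/418)
j=7 picked index 5: u0 ∈ [9/418, 53/418)
j=8 picked index 6: u0 ∈ [15/418, 35/209)
j=9 picked index 6: u0 ∈ [-23/418, 16/209)
j=10 picked index 9: u0 ∈ [8/209, 27/418)
intersection: [8/209, 27/418)

8/209 27/418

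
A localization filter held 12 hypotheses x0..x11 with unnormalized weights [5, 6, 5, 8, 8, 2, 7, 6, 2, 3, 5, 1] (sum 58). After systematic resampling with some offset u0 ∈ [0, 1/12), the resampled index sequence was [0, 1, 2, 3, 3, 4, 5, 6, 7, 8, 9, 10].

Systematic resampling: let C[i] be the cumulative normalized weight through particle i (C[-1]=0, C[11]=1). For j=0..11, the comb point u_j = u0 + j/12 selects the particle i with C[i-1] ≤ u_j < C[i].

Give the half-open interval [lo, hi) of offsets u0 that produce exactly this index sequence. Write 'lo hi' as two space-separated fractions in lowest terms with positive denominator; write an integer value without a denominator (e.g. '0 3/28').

C = [5/58, 11/58, 8/29, 12/29, 16/29, 17/29, 41/58, 47/58, 49/58, 26/29, 57/58, 1]
j=0 picked index 0: u0 ∈ [0, 5/58)
j=1 picked index 1: u0 ∈ [1/348, 37/348)
j=2 picked index 2: u0 ∈ [2/87, 19/174)
j=3 picked index 3: u0 ∈ [3/116, 19/116)
j=4 picked index 3: u0 ∈ [-5/87, 7/87)
j=5 picked index 4: u0 ∈ [-1/348, 47/348)
j=6 picked index 5: u0 ∈ [3/58, 5/58)
j=7 picked index 6: u0 ∈ [1/348, 43/348)
j=8 picked index 7: u0 ∈ [7/174, 25/174)
j=9 picked index 8: u0 ∈ [7/116, 11/116)
j=10 picked index 9: u0 ∈ [1/87, 11/174)
j=11 picked index 10: u0 ∈ [-7/348, 23/348)
intersection: [7/116, 11/174)

7/116 11/174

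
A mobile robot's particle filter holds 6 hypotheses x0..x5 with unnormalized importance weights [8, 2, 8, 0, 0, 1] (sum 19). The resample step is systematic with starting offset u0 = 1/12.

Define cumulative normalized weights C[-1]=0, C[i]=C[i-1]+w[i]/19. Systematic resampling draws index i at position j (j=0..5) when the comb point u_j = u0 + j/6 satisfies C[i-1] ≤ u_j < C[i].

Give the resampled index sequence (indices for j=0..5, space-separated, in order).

0 0 0 2 2 2

C = [8/19, 10/19, 18/19, 18/19, 18/19, 1]
j=0: u_0=1/12 ∈ [0, 8/19) → index 0
j=1: u_1=1/4 ∈ [0, 8/19) → index 0
j=2: u_2=5/12 ∈ [0, 8/19) → index 0
j=3: u_3=7/12 ∈ [10/19, 18/19) → index 2
j=4: u_4=3/4 ∈ [10/19, 18/19) → index 2
j=5: u_5=11/12 ∈ [10/19, 18/19) → index 2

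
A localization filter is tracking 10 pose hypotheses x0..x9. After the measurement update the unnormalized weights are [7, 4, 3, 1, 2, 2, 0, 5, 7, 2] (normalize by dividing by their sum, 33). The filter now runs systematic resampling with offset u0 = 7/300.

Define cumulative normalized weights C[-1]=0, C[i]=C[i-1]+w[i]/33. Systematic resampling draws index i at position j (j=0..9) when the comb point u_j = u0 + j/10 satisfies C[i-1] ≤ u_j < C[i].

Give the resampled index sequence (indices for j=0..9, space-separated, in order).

0 0 1 1 2 5 7 7 8 8

C = [7/33, 1/3, 14/33, 5/11, 17/33, 19/33, 19/33, 8/11, 31/33, 1]
j=0: u_0=7/300 ∈ [0, 7/33) → index 0
j=1: u_1=37/300 ∈ [0, 7/33) → index 0
j=2: u_2=67/300 ∈ [7/33, 1/3) → index 1
j=3: u_3=97/300 ∈ [7/33, 1/3) → index 1
j=4: u_4=127/300 ∈ [1/3, 14/33) → index 2
j=5: u_5=157/300 ∈ [17/33, 19/33) → index 5
j=6: u_6=187/300 ∈ [19/33, 8/11) → index 7
j=7: u_7=217/300 ∈ [19/33, 8/11) → index 7
j=8: u_8=247/300 ∈ [8/11, 31/33) → index 8
j=9: u_9=277/300 ∈ [8/11, 31/33) → index 8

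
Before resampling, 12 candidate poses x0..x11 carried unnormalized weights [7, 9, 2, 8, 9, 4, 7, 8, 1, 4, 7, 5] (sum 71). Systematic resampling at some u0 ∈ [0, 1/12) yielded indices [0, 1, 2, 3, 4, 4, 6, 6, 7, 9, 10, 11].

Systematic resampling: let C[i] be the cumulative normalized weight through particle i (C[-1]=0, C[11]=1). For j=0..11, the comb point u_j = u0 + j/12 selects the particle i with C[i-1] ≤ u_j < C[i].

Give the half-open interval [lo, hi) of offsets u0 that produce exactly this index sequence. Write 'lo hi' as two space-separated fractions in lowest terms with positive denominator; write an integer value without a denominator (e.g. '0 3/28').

25/426 55/852

C = [7/71, 16/71, 18/71, 26/71, 35/71, 39/71, 46/71, 54/71, 55/71, 59/71, 66/71, 1]
j=0 picked index 0: u0 ∈ [0, 7/71)
j=1 picked index 1: u0 ∈ [13/852, 121/852)
j=2 picked index 2: u0 ∈ [25/426, 37/426)
j=3 picked index 3: u0 ∈ [1/284, 33/284)
j=4 picked index 4: u0 ∈ [7/213, 34/213)
j=5 picked index 4: u0 ∈ [-43/852, 65/852)
j=6 picked index 6: u0 ∈ [7/142, 21/142)
j=7 picked index 6: u0 ∈ [-29/852, 55/852)
j=8 picked index 7: u0 ∈ [-4/213, 20/213)
j=9 picked index 9: u0 ∈ [7/284, 23/284)
j=10 picked index 10: u0 ∈ [-1/426, 41/426)
j=11 picked index 11: u0 ∈ [11/852, 1/12)
intersection: [25/426, 55/852)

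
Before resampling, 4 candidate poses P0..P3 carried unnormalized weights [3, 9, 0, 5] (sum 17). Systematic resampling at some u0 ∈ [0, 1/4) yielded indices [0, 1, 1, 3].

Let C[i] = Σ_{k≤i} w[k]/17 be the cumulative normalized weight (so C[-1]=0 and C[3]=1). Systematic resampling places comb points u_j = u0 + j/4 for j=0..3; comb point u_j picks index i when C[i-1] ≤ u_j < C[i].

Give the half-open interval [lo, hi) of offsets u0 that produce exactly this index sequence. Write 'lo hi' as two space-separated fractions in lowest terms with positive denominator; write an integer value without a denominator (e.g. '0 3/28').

C = [3/17, 12/17, 12/17, 1]
j=0 picked index 0: u0 ∈ [0, 3/17)
j=1 picked index 1: u0 ∈ [-5/68, 31/68)
j=2 picked index 1: u0 ∈ [-11/34, 7/34)
j=3 picked index 3: u0 ∈ [-3/68, 1/4)
intersection: [0, 3/17)

0 3/17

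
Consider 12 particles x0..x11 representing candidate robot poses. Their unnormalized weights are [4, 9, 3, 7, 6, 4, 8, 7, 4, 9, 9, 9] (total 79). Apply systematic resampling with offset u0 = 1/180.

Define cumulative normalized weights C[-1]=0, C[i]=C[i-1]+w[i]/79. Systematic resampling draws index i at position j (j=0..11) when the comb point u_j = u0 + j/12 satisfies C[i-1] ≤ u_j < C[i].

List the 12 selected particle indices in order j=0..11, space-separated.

0 1 2 3 4 6 6 7 9 9 10 11

C = [4/79, 13/79, 16/79, 23/79, 29/79, 33/79, 41/79, 48/79, 52/79, 61/79, 70/79, 1]
j=0: u_0=1/180 ∈ [0, 4/79) → index 0
j=1: u_1=4/45 ∈ [4/79, 13/79) → index 1
j=2: u_2=31/180 ∈ [13/79, 16/79) → index 2
j=3: u_3=23/90 ∈ [16/79, 23/79) → index 3
j=4: u_4=61/180 ∈ [23/79, 29/79) → index 4
j=5: u_5=19/45 ∈ [33/79, 41/79) → index 6
j=6: u_6=91/180 ∈ [33/79, 41/79) → index 6
j=7: u_7=53/90 ∈ [41/79, 48/79) → index 7
j=8: u_8=121/180 ∈ [52/79, 61/79) → index 9
j=9: u_9=34/45 ∈ [52/79, 61/79) → index 9
j=10: u_10=151/180 ∈ [61/79, 70/79) → index 10
j=11: u_11=83/90 ∈ [70/79, 1) → index 11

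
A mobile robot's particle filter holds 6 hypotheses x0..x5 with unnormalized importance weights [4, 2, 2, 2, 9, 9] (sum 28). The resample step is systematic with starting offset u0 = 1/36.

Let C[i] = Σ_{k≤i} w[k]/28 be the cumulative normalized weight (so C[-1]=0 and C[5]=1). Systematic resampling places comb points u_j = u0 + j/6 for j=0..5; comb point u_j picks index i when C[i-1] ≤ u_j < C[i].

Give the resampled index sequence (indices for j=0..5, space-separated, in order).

C = [1/7, 3/14, 2/7, 5/14, 19/28, 1]
j=0: u_0=1/36 ∈ [0, 1/7) → index 0
j=1: u_1=7/36 ∈ [1/7, 3/14) → index 1
j=2: u_2=13/36 ∈ [5/14, 19/28) → index 4
j=3: u_3=19/36 ∈ [5/14, 19/28) → index 4
j=4: u_4=25/36 ∈ [19/28, 1) → index 5
j=5: u_5=31/36 ∈ [19/28, 1) → index 5

0 1 4 4 5 5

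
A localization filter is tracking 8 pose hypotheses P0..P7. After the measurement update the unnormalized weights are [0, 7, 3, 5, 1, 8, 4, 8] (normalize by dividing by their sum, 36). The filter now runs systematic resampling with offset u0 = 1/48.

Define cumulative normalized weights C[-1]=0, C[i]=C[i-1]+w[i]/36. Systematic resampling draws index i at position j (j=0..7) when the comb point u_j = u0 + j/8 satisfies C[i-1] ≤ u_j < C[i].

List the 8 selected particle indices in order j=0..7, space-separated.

C = [0, 7/36, 5/18, 5/12, 4/9, 2/3, 7/9, 1]
j=0: u_0=1/48 ∈ [0, 7/36) → index 1
j=1: u_1=7/48 ∈ [0, 7/36) → index 1
j=2: u_2=13/48 ∈ [7/36, 5/18) → index 2
j=3: u_3=19/48 ∈ [5/18, 5/12) → index 3
j=4: u_4=25/48 ∈ [4/9, 2/3) → index 5
j=5: u_5=31/48 ∈ [4/9, 2/3) → index 5
j=6: u_6=37/48 ∈ [2/3, 7/9) → index 6
j=7: u_7=43/48 ∈ [7/9, 1) → index 7

1 1 2 3 5 5 6 7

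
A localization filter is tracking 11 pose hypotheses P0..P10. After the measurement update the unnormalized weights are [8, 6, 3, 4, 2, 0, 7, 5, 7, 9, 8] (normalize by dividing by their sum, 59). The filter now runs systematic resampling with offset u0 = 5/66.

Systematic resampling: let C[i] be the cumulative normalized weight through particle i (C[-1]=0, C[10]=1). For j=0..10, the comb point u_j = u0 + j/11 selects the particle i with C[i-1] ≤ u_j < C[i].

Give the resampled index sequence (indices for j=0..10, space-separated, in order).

C = [8/59, 14/59, 17/59, 21/59, 23/59, 23/59, 30/59, 35/59, 42/59, 51/59, 1]
j=0: u_0=5/66 ∈ [0, 8/59) → index 0
j=1: u_1=1/6 ∈ [8/59, 14/59) → index 1
j=2: u_2=17/66 ∈ [14/59, 17/59) → index 2
j=3: u_3=23/66 ∈ [17/59, 21/59) → index 3
j=4: u_4=29/66 ∈ [23/59, 30/59) → index 6
j=5: u_5=35/66 ∈ [30/59, 35/59) → index 7
j=6: u_6=41/66 ∈ [35/59, 42/59) → index 8
j=7: u_7=47/66 ∈ [42/59, 51/59) → index 9
j=8: u_8=53/66 ∈ [42/59, 51/59) → index 9
j=9: u_9=59/66 ∈ [51/59, 1) → index 10
j=10: u_10=65/66 ∈ [51/59, 1) → index 10

0 1 2 3 6 7 8 9 9 10 10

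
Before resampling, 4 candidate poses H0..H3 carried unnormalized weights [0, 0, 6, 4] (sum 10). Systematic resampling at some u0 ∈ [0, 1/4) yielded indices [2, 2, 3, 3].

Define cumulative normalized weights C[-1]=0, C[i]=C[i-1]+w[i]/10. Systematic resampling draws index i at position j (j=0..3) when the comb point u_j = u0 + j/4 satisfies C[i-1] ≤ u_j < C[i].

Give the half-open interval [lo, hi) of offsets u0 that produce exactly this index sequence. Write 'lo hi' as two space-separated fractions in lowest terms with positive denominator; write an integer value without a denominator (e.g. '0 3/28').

1/10 1/4

C = [0, 0, 3/5, 1]
j=0 picked index 2: u0 ∈ [0, 3/5)
j=1 picked index 2: u0 ∈ [-1/4, 7/20)
j=2 picked index 3: u0 ∈ [1/10, 1/2)
j=3 picked index 3: u0 ∈ [-3/20, 1/4)
intersection: [1/10, 1/4)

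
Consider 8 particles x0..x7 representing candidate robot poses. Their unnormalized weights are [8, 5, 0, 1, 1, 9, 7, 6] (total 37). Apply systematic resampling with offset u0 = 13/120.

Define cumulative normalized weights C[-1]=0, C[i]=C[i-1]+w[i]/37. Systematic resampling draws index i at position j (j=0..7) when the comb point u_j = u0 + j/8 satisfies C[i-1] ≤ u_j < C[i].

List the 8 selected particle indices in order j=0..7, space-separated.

0 1 3 5 5 6 7 7

C = [8/37, 13/37, 13/37, 14/37, 15/37, 24/37, 31/37, 1]
j=0: u_0=13/120 ∈ [0, 8/37) → index 0
j=1: u_1=7/30 ∈ [8/37, 13/37) → index 1
j=2: u_2=43/120 ∈ [13/37, 14/37) → index 3
j=3: u_3=29/60 ∈ [15/37, 24/37) → index 5
j=4: u_4=73/120 ∈ [15/37, 24/37) → index 5
j=5: u_5=11/15 ∈ [24/37, 31/37) → index 6
j=6: u_6=103/120 ∈ [31/37, 1) → index 7
j=7: u_7=59/60 ∈ [31/37, 1) → index 7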